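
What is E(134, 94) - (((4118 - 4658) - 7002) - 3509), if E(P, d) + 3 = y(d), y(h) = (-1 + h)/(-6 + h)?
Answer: 972317/88 ≈ 11049.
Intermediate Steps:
y(h) = (-1 + h)/(-6 + h)
E(P, d) = -3 + (-1 + d)/(-6 + d)
E(134, 94) - (((4118 - 4658) - 7002) - 3509) = (17 - 2*94)/(-6 + 94) - (((4118 - 4658) - 7002) - 3509) = (17 - 188)/88 - ((-540 - 7002) - 3509) = (1/88)*(-171) - (-7542 - 3509) = -171/88 - 1*(-11051) = -171/88 + 11051 = 972317/88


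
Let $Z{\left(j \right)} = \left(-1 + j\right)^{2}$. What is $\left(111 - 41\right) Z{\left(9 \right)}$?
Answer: $4480$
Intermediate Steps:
$\left(111 - 41\right) Z{\left(9 \right)} = \left(111 - 41\right) \left(-1 + 9\right)^{2} = \left(111 - 41\right) 8^{2} = \left(111 - 41\right) 64 = 70 \cdot 64 = 4480$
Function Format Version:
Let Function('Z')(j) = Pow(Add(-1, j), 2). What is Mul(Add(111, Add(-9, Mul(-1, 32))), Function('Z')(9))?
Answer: 4480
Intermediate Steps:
Mul(Add(111, Add(-9, Mul(-1, 32))), Function('Z')(9)) = Mul(Add(111, Add(-9, Mul(-1, 32))), Pow(Add(-1, 9), 2)) = Mul(Add(111, Add(-9, -32)), Pow(8, 2)) = Mul(Add(111, -41), 64) = Mul(70, 64) = 4480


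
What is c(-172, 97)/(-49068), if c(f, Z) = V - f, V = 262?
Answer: -217/24534 ≈ -0.0088449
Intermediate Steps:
c(f, Z) = 262 - f
c(-172, 97)/(-49068) = (262 - 1*(-172))/(-49068) = (262 + 172)*(-1/49068) = 434*(-1/49068) = -217/24534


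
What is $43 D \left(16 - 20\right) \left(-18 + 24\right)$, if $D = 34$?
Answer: $-35088$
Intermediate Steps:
$43 D \left(16 - 20\right) \left(-18 + 24\right) = 43 \cdot 34 \left(16 - 20\right) \left(-18 + 24\right) = 1462 \left(\left(-4\right) 6\right) = 1462 \left(-24\right) = -35088$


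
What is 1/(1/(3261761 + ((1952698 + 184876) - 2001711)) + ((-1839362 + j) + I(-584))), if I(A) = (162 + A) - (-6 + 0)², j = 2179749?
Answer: 3397624/1154950928697 ≈ 2.9418e-6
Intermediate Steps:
I(A) = 126 + A (I(A) = (162 + A) - 1*(-6)² = (162 + A) - 1*36 = (162 + A) - 36 = 126 + A)
1/(1/(3261761 + ((1952698 + 184876) - 2001711)) + ((-1839362 + j) + I(-584))) = 1/(1/(3261761 + ((1952698 + 184876) - 2001711)) + ((-1839362 + 2179749) + (126 - 584))) = 1/(1/(3261761 + (2137574 - 2001711)) + (340387 - 458)) = 1/(1/(3261761 + 135863) + 339929) = 1/(1/3397624 + 339929) = 1/(1154950928697/3397624) = 3397624/1154950928697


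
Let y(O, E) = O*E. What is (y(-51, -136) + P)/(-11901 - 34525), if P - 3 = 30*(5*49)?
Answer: -14289/46426 ≈ -0.30778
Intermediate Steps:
y(O, E) = E*O
P = 7353 (P = 3 + 30*(5*49) = 3 + 30*245 = 3 + 7350 = 7353)
(y(-51, -136) + P)/(-11901 - 34525) = (-136*(-51) + 7353)/(-11901 - 34525) = (6936 + 7353)/(-46426) = 14289*(-1/46426) = -14289/46426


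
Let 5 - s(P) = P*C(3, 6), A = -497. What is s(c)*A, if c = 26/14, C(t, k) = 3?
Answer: 284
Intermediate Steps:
c = 13/7 (c = 26*(1/14) = 13/7 ≈ 1.8571)
s(P) = 5 - 3*P (s(P) = 5 - P*3 = 5 - 3*P)
s(c)*A = (5 - 3*13/7)*(-497) = (5 - 39/7)*(-497) = -4/7*(-497) = 284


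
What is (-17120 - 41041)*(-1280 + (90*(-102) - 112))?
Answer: 614878092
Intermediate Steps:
(-17120 - 41041)*(-1280 + (90*(-102) - 112)) = -58161*(-1280 + (-9180 - 112)) = -58161*(-1280 - 9292) = -58161*(-10572) = 614878092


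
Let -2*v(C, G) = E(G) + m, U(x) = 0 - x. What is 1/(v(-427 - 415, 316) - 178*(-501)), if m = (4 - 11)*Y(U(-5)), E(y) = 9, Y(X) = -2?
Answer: 2/178333 ≈ 1.1215e-5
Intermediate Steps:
U(x) = -x
m = 14 (m = (4 - 11)*(-2) = -7*(-2) = 14)
v(C, G) = -23/2 (v(C, G) = -(9 + 14)/2 = -1/2*23 = -23/2)
1/(v(-427 - 415, 316) - 178*(-501)) = 1/(-23/2 - 178*(-501)) = 1/(-23/2 + 89178) = 1/(178333/2) = 2/178333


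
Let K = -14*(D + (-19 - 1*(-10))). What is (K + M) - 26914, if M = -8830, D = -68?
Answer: -34666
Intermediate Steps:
K = 1078 (K = -14*(-68 + (-19 - 1*(-10))) = -14*(-68 + (-19 + 10)) = -14*(-68 - 9) = -14*(-77) = 1078)
(K + M) - 26914 = (1078 - 8830) - 26914 = -7752 - 26914 = -34666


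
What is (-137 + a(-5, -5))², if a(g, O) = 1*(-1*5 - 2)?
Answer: 20736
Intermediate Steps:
a(g, O) = -7 (a(g, O) = 1*(-5 - 2) = 1*(-7) = -7)
(-137 + a(-5, -5))² = (-137 - 7)² = (-144)² = 20736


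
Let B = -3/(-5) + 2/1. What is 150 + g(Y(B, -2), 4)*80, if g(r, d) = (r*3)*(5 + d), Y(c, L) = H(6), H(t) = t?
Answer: 13110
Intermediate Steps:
B = 13/5 (B = -3*(-⅕) + 2*1 = ⅗ + 2 = 13/5 ≈ 2.6000)
Y(c, L) = 6
g(r, d) = 3*r*(5 + d) (g(r, d) = (3*r)*(5 + d) = 3*r*(5 + d))
150 + g(Y(B, -2), 4)*80 = 150 + (3*6*(5 + 4))*80 = 150 + (3*6*9)*80 = 150 + 162*80 = 150 + 12960 = 13110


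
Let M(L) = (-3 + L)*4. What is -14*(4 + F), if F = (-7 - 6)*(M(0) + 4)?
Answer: -1512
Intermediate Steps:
M(L) = -12 + 4*L
F = 104 (F = (-7 - 6)*((-12 + 4*0) + 4) = -13*((-12 + 0) + 4) = -13*(-12 + 4) = -13*(-8) = 104)
-14*(4 + F) = -14*(4 + 104) = -14*108 = -1512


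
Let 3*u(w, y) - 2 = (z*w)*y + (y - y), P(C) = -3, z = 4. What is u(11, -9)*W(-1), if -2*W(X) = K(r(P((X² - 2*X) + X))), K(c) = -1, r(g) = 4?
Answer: -197/3 ≈ -65.667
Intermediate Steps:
W(X) = ½ (W(X) = -½*(-1) = ½)
u(w, y) = ⅔ + 4*w*y/3 (u(w, y) = ⅔ + ((4*w)*y + (y - y))/3 = ⅔ + (4*w*y + 0)/3 = ⅔ + (4*w*y)/3 = ⅔ + 4*w*y/3)
u(11, -9)*W(-1) = (⅔ + (4/3)*11*(-9))*(½) = (⅔ - 132)*(½) = -394/3*½ = -197/3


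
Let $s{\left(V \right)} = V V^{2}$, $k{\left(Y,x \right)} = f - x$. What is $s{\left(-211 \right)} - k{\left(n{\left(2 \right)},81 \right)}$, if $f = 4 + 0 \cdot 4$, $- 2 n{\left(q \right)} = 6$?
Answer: $-9393854$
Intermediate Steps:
$n{\left(q \right)} = -3$ ($n{\left(q \right)} = \left(- \frac{1}{2}\right) 6 = -3$)
$f = 4$ ($f = 4 + 0 = 4$)
$k{\left(Y,x \right)} = 4 - x$
$s{\left(V \right)} = V^{3}$
$s{\left(-211 \right)} - k{\left(n{\left(2 \right)},81 \right)} = \left(-211\right)^{3} - \left(4 - 81\right) = -9393931 - \left(4 - 81\right) = -9393931 - -77 = -9393931 + 77 = -9393854$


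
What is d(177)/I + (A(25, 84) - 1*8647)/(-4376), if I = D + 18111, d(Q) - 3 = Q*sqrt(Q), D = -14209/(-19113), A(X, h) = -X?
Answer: 375279375601/189354854344 + 3383001*sqrt(177)/346169752 ≈ 2.1119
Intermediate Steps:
D = 14209/19113 (D = -14209*(-1/19113) = 14209/19113 ≈ 0.74342)
d(Q) = 3 + Q**(3/2) (d(Q) = 3 + Q*sqrt(Q) = 3 + Q**(3/2))
I = 346169752/19113 (I = 14209/19113 + 18111 = 346169752/19113 ≈ 18112.)
d(177)/I + (A(25, 84) - 1*8647)/(-4376) = (3 + 177**(3/2))/(346169752/19113) + (-1*25 - 1*8647)/(-4376) = (3 + 177*sqrt(177))*(19113/346169752) + (-25 - 8647)*(-1/4376) = (57339/346169752 + 3383001*sqrt(177)/346169752) - 8672*(-1/4376) = (57339/346169752 + 3383001*sqrt(177)/346169752) + 1084/547 = 375279375601/189354854344 + 3383001*sqrt(177)/346169752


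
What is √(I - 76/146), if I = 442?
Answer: 2*√588161/73 ≈ 21.011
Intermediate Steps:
√(I - 76/146) = √(442 - 76/146) = √(442 - 76*1/146) = √(442 - 38/73) = √(32228/73) = 2*√588161/73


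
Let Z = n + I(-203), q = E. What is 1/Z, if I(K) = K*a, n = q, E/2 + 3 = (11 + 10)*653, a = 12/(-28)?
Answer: 1/27507 ≈ 3.6354e-5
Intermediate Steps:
a = -3/7 (a = 12*(-1/28) = -3/7 ≈ -0.42857)
E = 27420 (E = -6 + 2*((11 + 10)*653) = -6 + 2*(21*653) = -6 + 2*13713 = -6 + 27426 = 27420)
q = 27420
n = 27420
I(K) = -3*K/7 (I(K) = K*(-3/7) = -3*K/7)
Z = 27507 (Z = 27420 - 3/7*(-203) = 27420 + 87 = 27507)
1/Z = 1/27507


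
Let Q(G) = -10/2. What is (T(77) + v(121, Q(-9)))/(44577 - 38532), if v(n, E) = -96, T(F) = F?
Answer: -19/6045 ≈ -0.0031431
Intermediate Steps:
Q(G) = -5 (Q(G) = -10*½ = -5)
(T(77) + v(121, Q(-9)))/(44577 - 38532) = (77 - 96)/(44577 - 38532) = -19/6045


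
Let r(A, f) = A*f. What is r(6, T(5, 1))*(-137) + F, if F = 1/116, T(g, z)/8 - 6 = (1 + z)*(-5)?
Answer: 3051265/116 ≈ 26304.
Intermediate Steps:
T(g, z) = 8 - 40*z (T(g, z) = 48 + 8*((1 + z)*(-5)) = 48 + 8*(-5 - 5*z) = 48 + (-40 - 40*z) = 8 - 40*z)
F = 1/116 ≈ 0.0086207
r(6, T(5, 1))*(-137) + F = (6*(8 - 40*1))*(-137) + 1/116 = (6*(8 - 40))*(-137) + 1/116 = (6*(-32))*(-137) + 1/116 = -192*(-137) + 1/116 = 26304 + 1/116 = 3051265/116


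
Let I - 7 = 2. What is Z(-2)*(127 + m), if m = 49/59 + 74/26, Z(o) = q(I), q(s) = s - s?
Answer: 0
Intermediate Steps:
I = 9 (I = 7 + 2 = 9)
q(s) = 0
Z(o) = 0
m = 2820/767 (m = 49*(1/59) + 74*(1/26) = 49/59 + 37/13 = 2820/767 ≈ 3.6767)
Z(-2)*(127 + m) = 0*(127 + 2820/767) = 0*(100229/767) = 0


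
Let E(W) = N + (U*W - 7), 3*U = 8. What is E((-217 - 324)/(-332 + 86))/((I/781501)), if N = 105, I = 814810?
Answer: 365265943/3666645 ≈ 99.619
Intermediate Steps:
U = 8/3 (U = (1/3)*8 = 8/3 ≈ 2.6667)
E(W) = 98 + 8*W/3 (E(W) = 105 + (8*W/3 - 7) = 105 + (-7 + 8*W/3) = 98 + 8*W/3)
E((-217 - 324)/(-332 + 86))/((I/781501)) = (98 + 8*((-217 - 324)/(-332 + 86))/3)/((814810/781501)) = (98 + 8*(-541/(-246))/3)/((814810*(1/781501))) = (98 + 8*(-541*(-1/246))/3)/(814810/781501) = (98 + (8/3)*(541/246))*(781501/814810) = (98 + 2164/369)*(781501/814810) = (38326/369)*(781501/814810) = 365265943/3666645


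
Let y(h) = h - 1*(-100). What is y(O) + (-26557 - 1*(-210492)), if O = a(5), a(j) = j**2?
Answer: 184060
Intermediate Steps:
O = 25 (O = 5**2 = 25)
y(h) = 100 + h (y(h) = h + 100 = 100 + h)
y(O) + (-26557 - 1*(-210492)) = (100 + 25) + (-26557 - 1*(-210492)) = 125 + (-26557 + 210492) = 125 + 183935 = 184060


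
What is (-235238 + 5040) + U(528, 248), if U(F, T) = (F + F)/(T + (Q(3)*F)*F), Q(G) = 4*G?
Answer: -96270414854/418207 ≈ -2.3020e+5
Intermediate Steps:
U(F, T) = 2*F/(T + 12*F²) (U(F, T) = (F + F)/(T + ((4*3)*F)*F) = (2*F)/(T + (12*F)*F) = (2*F)/(T + 12*F²) = 2*F/(T + 12*F²))
(-235238 + 5040) + U(528, 248) = (-235238 + 5040) + 2*528/(248 + 12*528²) = -230198 + 2*528/(248 + 12*278784) = -230198 + 2*528/(248 + 3345408) = -230198 + 2*528/3345656 = -230198 + 2*528*(1/3345656) = -230198 + 132/418207 = -96270414854/418207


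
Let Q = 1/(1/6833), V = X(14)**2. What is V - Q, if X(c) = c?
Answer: -6637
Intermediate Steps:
V = 196 (V = 14**2 = 196)
Q = 6833 (Q = 1/(1/6833) = 6833)
V - Q = 196 - 1*6833 = 196 - 6833 = -6637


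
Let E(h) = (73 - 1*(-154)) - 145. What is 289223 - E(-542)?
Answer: 289141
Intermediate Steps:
E(h) = 82 (E(h) = (73 + 154) - 145 = 227 - 145 = 82)
289223 - E(-542) = 289223 - 1*82 = 289223 - 82 = 289141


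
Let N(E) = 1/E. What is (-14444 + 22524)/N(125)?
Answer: 1010000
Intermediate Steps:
(-14444 + 22524)/N(125) = (-14444 + 22524)/(1/125) = 8080/(1/125) = 8080*125 = 1010000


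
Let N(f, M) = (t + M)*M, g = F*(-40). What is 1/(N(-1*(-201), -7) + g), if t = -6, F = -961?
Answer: 1/38531 ≈ 2.5953e-5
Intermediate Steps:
g = 38440 (g = -961*(-40) = 38440)
N(f, M) = M*(-6 + M) (N(f, M) = (-6 + M)*M = M*(-6 + M))
1/(N(-1*(-201), -7) + g) = 1/(-7*(-6 - 7) + 38440) = 1/(-7*(-13) + 38440) = 1/(91 + 38440) = 1/38531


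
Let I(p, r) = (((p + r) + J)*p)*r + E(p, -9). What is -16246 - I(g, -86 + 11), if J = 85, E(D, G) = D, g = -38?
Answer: 63592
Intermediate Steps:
I(p, r) = p + p*r*(85 + p + r) (I(p, r) = (((p + r) + 85)*p)*r + p = ((85 + p + r)*p)*r + p = (p*(85 + p + r))*r + p = p*r*(85 + p + r) + p = p + p*r*(85 + p + r))
-16246 - I(g, -86 + 11) = -16246 - (-38)*(1 + (-86 + 11)² + 85*(-86 + 11) - 38*(-86 + 11)) = -16246 - (-38)*(1 + (-75)² + 85*(-75) - 38*(-75)) = -16246 - (-38)*(1 + 5625 - 6375 + 2850) = -16246 - (-38)*2101 = -16246 - 1*(-79838) = -16246 + 79838 = 63592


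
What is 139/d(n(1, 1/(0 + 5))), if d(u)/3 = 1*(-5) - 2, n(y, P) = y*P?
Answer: -139/21 ≈ -6.6190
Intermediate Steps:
n(y, P) = P*y
d(u) = -21 (d(u) = 3*(1*(-5) - 2) = 3*(-5 - 2) = 3*(-7) = -21)
139/d(n(1, 1/(0 + 5))) = 139/(-21) = 139*(-1/21) = -139/21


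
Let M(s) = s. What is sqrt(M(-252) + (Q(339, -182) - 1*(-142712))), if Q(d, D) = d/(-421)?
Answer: sqrt(25249610141)/421 ≈ 377.44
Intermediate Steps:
Q(d, D) = -d/421 (Q(d, D) = d*(-1/421) = -d/421)
sqrt(M(-252) + (Q(339, -182) - 1*(-142712))) = sqrt(-252 + (-1/421*339 - 1*(-142712))) = sqrt(-252 + (-339/421 + 142712)) = sqrt(-252 + 60081413/421) = sqrt(59975321/421) = sqrt(25249610141)/421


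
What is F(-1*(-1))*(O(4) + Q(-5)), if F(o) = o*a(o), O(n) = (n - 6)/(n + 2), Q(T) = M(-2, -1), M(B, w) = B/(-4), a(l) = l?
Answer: ⅙ ≈ 0.16667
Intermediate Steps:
M(B, w) = -B/4 (M(B, w) = B*(-¼) = -B/4)
Q(T) = ½ (Q(T) = -¼*(-2) = ½)
O(n) = (-6 + n)/(2 + n)
F(o) = o² (F(o) = o*o = o²)
F(-1*(-1))*(O(4) + Q(-5)) = (-1*(-1))²*((-6 + 4)/(2 + 4) + ½) = 1²*(-2/6 + ½) = 1*((⅙)*(-2) + ½) = 1*(-⅓ + ½) = 1*(⅙) = ⅙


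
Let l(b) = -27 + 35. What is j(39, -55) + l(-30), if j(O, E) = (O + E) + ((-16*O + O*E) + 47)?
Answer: -2730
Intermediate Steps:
j(O, E) = 47 + E - 15*O + E*O (j(O, E) = (E + O) + ((-16*O + E*O) + 47) = (E + O) + (47 - 16*O + E*O) = 47 + E - 15*O + E*O)
l(b) = 8
j(39, -55) + l(-30) = (47 - 55 - 15*39 - 55*39) + 8 = (47 - 55 - 585 - 2145) + 8 = -2738 + 8 = -2730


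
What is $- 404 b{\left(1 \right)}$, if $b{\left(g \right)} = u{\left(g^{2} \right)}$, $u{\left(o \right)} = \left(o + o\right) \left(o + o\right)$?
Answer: $-1616$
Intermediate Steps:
$u{\left(o \right)} = 4 o^{2}$ ($u{\left(o \right)} = 2 o 2 o = 4 o^{2}$)
$b{\left(g \right)} = 4 g^{4}$ ($b{\left(g \right)} = 4 \left(g^{2}\right)^{2} = 4 g^{4}$)
$- 404 b{\left(1 \right)} = - 404 \cdot 4 \cdot 1^{4} = - 404 \cdot 4 \cdot 1 = \left(-404\right) 4 = -1616$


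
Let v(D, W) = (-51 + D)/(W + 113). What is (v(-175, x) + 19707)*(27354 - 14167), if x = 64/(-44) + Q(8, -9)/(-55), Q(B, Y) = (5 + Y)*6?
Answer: 1600413656821/6159 ≈ 2.5985e+8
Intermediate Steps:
Q(B, Y) = 30 + 6*Y
x = -56/55 (x = 64/(-44) + (30 + 6*(-9))/(-55) = 64*(-1/44) + (30 - 54)*(-1/55) = -16/11 - 24*(-1/55) = -16/11 + 24/55 = -56/55 ≈ -1.0182)
v(D, W) = (-51 + D)/(113 + W)
(v(-175, x) + 19707)*(27354 - 14167) = ((-51 - 175)/(113 - 56/55) + 19707)*(27354 - 14167) = (-226/(6159/55) + 19707)*13187 = ((55/6159)*(-226) + 19707)*13187 = (-12430/6159 + 19707)*13187 = (121362983/6159)*13187 = 1600413656821/6159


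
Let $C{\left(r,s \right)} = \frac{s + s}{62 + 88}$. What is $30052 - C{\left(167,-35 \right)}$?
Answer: $\frac{450787}{15} \approx 30052.0$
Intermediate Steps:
$C{\left(r,s \right)} = \frac{s}{75}$ ($C{\left(r,s \right)} = \frac{2 s}{150} = 2 s \frac{1}{150} = \frac{s}{75}$)
$30052 - C{\left(167,-35 \right)} = 30052 - \frac{1}{75} \left(-35\right) = 30052 - - \frac{7}{15} = 30052 + \frac{7}{15} = \frac{450787}{15}$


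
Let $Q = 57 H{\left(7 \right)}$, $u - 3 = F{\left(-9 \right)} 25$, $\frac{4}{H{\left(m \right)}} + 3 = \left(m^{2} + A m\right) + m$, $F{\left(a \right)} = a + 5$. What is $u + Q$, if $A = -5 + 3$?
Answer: $- \frac{1185}{13} \approx -91.154$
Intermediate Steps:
$A = -2$
$F{\left(a \right)} = 5 + a$
$H{\left(m \right)} = \frac{4}{-3 + m^{2} - m}$ ($H{\left(m \right)} = \frac{4}{-3 + \left(\left(m^{2} - 2 m\right) + m\right)} = \frac{4}{-3 + \left(m^{2} - m\right)} = \frac{4}{-3 + m^{2} - m}$)
$u = -97$ ($u = 3 + \left(5 - 9\right) 25 = 3 - 100 = -97$)
$Q = \frac{76}{13}$ ($Q = 57 \frac{4}{-3 + 7^{2} - 7} = 57 \frac{4}{-3 + 49 - 7} = 57 \cdot \frac{4}{39} = \frac{76}{13} \approx 5.8462$)
$u + Q = -97 + \frac{76}{13} = - \frac{1185}{13}$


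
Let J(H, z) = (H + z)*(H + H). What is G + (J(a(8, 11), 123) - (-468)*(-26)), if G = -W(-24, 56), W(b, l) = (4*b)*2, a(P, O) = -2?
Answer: -12460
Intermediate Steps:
J(H, z) = 2*H*(H + z) (J(H, z) = (H + z)*(2*H) = 2*H*(H + z))
W(b, l) = 8*b
G = 192 (G = -8*(-24) = -1*(-192) = 192)
G + (J(a(8, 11), 123) - (-468)*(-26)) = 192 + (2*(-2)*(-2 + 123) - (-468)*(-26)) = 192 + (2*(-2)*121 - 1*12168) = 192 + (-484 - 12168) = 192 - 12652 = -12460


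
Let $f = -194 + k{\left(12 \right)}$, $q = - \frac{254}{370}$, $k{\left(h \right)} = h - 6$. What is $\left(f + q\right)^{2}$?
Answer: $\frac{1218498649}{34225} \approx 35603.0$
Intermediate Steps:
$k{\left(h \right)} = -6 + h$ ($k{\left(h \right)} = h - 6 = -6 + h$)
$q = - \frac{127}{185}$ ($q = \left(-254\right) \frac{1}{370} = - \frac{127}{185} \approx -0.68649$)
$f = -188$ ($f = -194 + \left(-6 + 12\right) = -194 + 6 = -188$)
$\left(f + q\right)^{2} = \left(-188 - \frac{127}{185}\right)^{2} = \left(- \frac{34907}{185}\right)^{2} = \frac{1218498649}{34225}$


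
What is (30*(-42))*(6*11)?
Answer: -83160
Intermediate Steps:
(30*(-42))*(6*11) = -1260*66 = -83160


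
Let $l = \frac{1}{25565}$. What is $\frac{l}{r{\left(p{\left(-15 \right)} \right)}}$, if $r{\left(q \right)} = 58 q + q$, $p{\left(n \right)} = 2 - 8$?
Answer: $- \frac{1}{9050010} \approx -1.105 \cdot 10^{-7}$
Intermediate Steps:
$p{\left(n \right)} = -6$ ($p{\left(n \right)} = 2 - 8 = -6$)
$r{\left(q \right)} = 59 q$
$l = \frac{1}{25565} \approx 3.9116 \cdot 10^{-5}$
$\frac{l}{r{\left(p{\left(-15 \right)} \right)}} = \frac{1}{25565 \cdot 59 \left(-6\right)} = \frac{1}{25565 \left(-354\right)} = \frac{1}{25565} \left(- \frac{1}{354}\right) = - \frac{1}{9050010}$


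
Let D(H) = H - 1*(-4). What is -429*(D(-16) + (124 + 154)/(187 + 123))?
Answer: 738309/155 ≈ 4763.3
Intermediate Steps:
D(H) = 4 + H (D(H) = H + 4 = 4 + H)
-429*(D(-16) + (124 + 154)/(187 + 123)) = -429*((4 - 16) + (124 + 154)/(187 + 123)) = -429*(-12 + 278/310) = -429*(-12 + 278*(1/310)) = -429*(-12 + 139/155) = -429*(-1721/155) = 738309/155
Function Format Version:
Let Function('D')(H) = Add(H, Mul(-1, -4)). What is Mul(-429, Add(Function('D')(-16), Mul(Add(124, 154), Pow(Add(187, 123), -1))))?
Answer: Rational(738309, 155) ≈ 4763.3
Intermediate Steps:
Function('D')(H) = Add(4, H) (Function('D')(H) = Add(H, 4) = Add(4, H))
Mul(-429, Add(Function('D')(-16), Mul(Add(124, 154), Pow(Add(187, 123), -1)))) = Mul(-429, Add(Add(4, -16), Mul(Add(124, 154), Pow(Add(187, 123), -1)))) = Mul(-429, Add(-12, Mul(278, Pow(310, -1)))) = Mul(-429, Add(-12, Mul(278, Rational(1, 310)))) = Mul(-429, Add(-12, Rational(139, 155))) = Mul(-429, Rational(-1721, 155)) = Rational(738309, 155)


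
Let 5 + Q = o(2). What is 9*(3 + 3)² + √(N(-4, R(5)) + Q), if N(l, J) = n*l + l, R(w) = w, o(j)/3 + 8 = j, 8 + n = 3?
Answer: 324 + I*√7 ≈ 324.0 + 2.6458*I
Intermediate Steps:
n = -5 (n = -8 + 3 = -5)
o(j) = -24 + 3*j
Q = -23 (Q = -5 + (-24 + 3*2) = -5 + (-24 + 6) = -5 - 18 = -23)
N(l, J) = -4*l (N(l, J) = -5*l + l = -4*l)
9*(3 + 3)² + √(N(-4, R(5)) + Q) = 9*(3 + 3)² + √(-4*(-4) - 23) = 9*6² + √(16 - 23) = 9*36 + √(-7) = 324 + I*√7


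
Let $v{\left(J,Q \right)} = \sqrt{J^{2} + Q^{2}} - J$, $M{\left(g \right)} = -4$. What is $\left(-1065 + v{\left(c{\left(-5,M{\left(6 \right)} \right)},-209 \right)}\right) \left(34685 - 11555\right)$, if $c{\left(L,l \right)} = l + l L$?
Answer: $-25003530 + 23130 \sqrt{43937} \approx -2.0155 \cdot 10^{7}$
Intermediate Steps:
$c{\left(L,l \right)} = l + L l$
$\left(-1065 + v{\left(c{\left(-5,M{\left(6 \right)} \right)},-209 \right)}\right) \left(34685 - 11555\right) = \left(-1065 - \left(- \sqrt{\left(- 4 \left(1 - 5\right)\right)^{2} + \left(-209\right)^{2}} - 4 \left(1 - 5\right)\right)\right) \left(34685 - 11555\right) = \left(-1065 + \left(\sqrt{\left(\left(-4\right) \left(-4\right)\right)^{2} + 43681} - \left(-4\right) \left(-4\right)\right)\right) 23130 = \left(-1065 + \left(\sqrt{16^{2} + 43681} - 16\right)\right) 23130 = \left(-1065 - \left(16 - \sqrt{256 + 43681}\right)\right) 23130 = \left(-1065 - \left(16 - \sqrt{43937}\right)\right) 23130 = \left(-1081 + \sqrt{43937}\right) 23130 = -25003530 + 23130 \sqrt{43937}$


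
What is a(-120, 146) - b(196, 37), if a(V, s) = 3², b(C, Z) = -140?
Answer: 149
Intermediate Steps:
a(V, s) = 9
a(-120, 146) - b(196, 37) = 9 - 1*(-140) = 9 + 140 = 149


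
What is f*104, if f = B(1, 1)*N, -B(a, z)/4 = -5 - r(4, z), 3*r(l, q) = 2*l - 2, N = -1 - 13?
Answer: -40768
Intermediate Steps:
N = -14
r(l, q) = -⅔ + 2*l/3 (r(l, q) = (2*l - 2)/3 = (-2 + 2*l)/3 = -⅔ + 2*l/3)
B(a, z) = 28 (B(a, z) = -4*(-5 - (-⅔ + (⅔)*4)) = -4*(-5 - (-⅔ + 8/3)) = -4*(-5 - 1*2) = -4*(-5 - 2) = -4*(-7) = 28)
f = -392 (f = 28*(-14) = -392)
f*104 = -392*104 = -40768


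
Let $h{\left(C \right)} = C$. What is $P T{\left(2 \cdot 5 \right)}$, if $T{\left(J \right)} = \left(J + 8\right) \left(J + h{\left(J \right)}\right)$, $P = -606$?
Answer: $-218160$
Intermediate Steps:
$T{\left(J \right)} = 2 J \left(8 + J\right)$ ($T{\left(J \right)} = \left(J + 8\right) \left(J + J\right) = \left(8 + J\right) 2 J = 2 J \left(8 + J\right)$)
$P T{\left(2 \cdot 5 \right)} = - 606 \cdot 2 \cdot 2 \cdot 5 \left(8 + 2 \cdot 5\right) = - 606 \cdot 2 \cdot 10 \left(8 + 10\right) = - 606 \cdot 2 \cdot 10 \cdot 18 = \left(-606\right) 360 = -218160$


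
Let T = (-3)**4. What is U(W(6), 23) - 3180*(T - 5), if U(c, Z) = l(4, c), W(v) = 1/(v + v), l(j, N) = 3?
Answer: -241677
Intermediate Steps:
W(v) = 1/(2*v)
U(c, Z) = 3
T = 81
U(W(6), 23) - 3180*(T - 5) = 3 - 3180*(81 - 5) = 3 - 3180*76 = 3 - 265*912 = 3 - 241680 = -241677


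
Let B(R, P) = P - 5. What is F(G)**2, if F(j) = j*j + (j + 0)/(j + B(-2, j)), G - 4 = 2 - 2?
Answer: 2704/9 ≈ 300.44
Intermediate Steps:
B(R, P) = -5 + P
G = 4 (G = 4 + (2 - 2) = 4 + 0 = 4)
F(j) = j**2 + j/(-5 + 2*j) (F(j) = j*j + (j + 0)/(j + (-5 + j)) = j**2 + j/(-5 + 2*j))
F(G)**2 = (4*(1 + 4**2 + 4*(-5 + 4))/(-5 + 2*4))**2 = (4*(1 + 16 + 4*(-1))/(-5 + 8))**2 = (4*(1 + 16 - 4)/3)**2 = (4*(1/3)*13)**2 = (52/3)**2 = 2704/9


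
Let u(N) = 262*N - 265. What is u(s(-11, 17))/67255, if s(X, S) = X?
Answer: -3147/67255 ≈ -0.046792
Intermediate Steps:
u(N) = -265 + 262*N
u(s(-11, 17))/67255 = (-265 + 262*(-11))/67255 = (-265 - 2882)*(1/67255) = -3147*1/67255 = -3147/67255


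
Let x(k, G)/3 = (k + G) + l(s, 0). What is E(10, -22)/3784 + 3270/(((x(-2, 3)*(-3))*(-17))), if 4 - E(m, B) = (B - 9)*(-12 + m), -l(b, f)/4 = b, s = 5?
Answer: -2090381/1833348 ≈ -1.1402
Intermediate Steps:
l(b, f) = -4*b
x(k, G) = -60 + 3*G + 3*k (x(k, G) = 3*((k + G) - 4*5) = 3*((G + k) - 20) = 3*(-20 + G + k) = -60 + 3*G + 3*k)
E(m, B) = 4 - (-12 + m)*(-9 + B) (E(m, B) = 4 - (B - 9)*(-12 + m) = 4 - (-9 + B)*(-12 + m) = 4 - (-12 + m)*(-9 + B))
E(10, -22)/3784 + 3270/(((x(-2, 3)*(-3))*(-17))) = (-104 + 9*10 + 12*(-22) - 1*(-22)*10)/3784 + 3270/((((-60 + 3*3 + 3*(-2))*(-3))*(-17))) = (-104 + 90 - 264 + 220)*(1/3784) + 3270/((((-60 + 9 - 6)*(-3))*(-17))) = -58*1/3784 + 3270/((-57*(-3)*(-17))) = -29/1892 + 3270/((171*(-17))) = -29/1892 + 3270/(-2907) = -29/1892 + 3270*(-1/2907) = -29/1892 - 1090/969 = -2090381/1833348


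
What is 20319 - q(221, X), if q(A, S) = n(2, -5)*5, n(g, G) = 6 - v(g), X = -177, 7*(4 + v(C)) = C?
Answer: 141893/7 ≈ 20270.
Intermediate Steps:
v(C) = -4 + C/7
n(g, G) = 10 - g/7 (n(g, G) = 6 - (-4 + g/7) = 6 + (4 - g/7) = 10 - g/7)
q(A, S) = 340/7 (q(A, S) = (10 - ⅐*2)*5 = (10 - 2/7)*5 = (68/7)*5 = 340/7)
20319 - q(221, X) = 20319 - 1*340/7 = 20319 - 340/7 = 141893/7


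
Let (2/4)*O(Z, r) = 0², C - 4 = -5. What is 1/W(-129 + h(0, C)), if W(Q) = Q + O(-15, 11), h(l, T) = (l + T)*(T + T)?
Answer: -1/127 ≈ -0.0078740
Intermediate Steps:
C = -1 (C = 4 - 5 = -1)
O(Z, r) = 0 (O(Z, r) = 2*0² = 2*0 = 0)
h(l, T) = 2*T*(T + l) (h(l, T) = (T + l)*(2*T) = 2*T*(T + l))
W(Q) = Q (W(Q) = Q + 0 = Q)
1/W(-129 + h(0, C)) = 1/(-129 + 2*(-1)*(-1 + 0)) = 1/(-129 + 2*(-1)*(-1)) = 1/(-129 + 2) = 1/(-127) = -1/127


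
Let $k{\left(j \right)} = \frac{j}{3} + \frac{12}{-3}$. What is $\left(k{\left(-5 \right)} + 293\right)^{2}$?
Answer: $\frac{743044}{9} \approx 82561.0$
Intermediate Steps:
$k{\left(j \right)} = -4 + \frac{j}{3}$ ($k{\left(j \right)} = j \frac{1}{3} + 12 \left(- \frac{1}{3}\right) = \frac{j}{3} - 4 = -4 + \frac{j}{3}$)
$\left(k{\left(-5 \right)} + 293\right)^{2} = \left(\left(-4 + \frac{1}{3} \left(-5\right)\right) + 293\right)^{2} = \left(\left(-4 - \frac{5}{3}\right) + 293\right)^{2} = \left(- \frac{17}{3} + 293\right)^{2} = \left(\frac{862}{3}\right)^{2} = \frac{743044}{9}$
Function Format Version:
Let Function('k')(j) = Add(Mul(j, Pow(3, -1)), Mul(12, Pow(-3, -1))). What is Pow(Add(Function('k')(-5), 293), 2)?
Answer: Rational(743044, 9) ≈ 82561.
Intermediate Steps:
Function('k')(j) = Add(-4, Mul(Rational(1, 3), j)) (Function('k')(j) = Add(Mul(j, Rational(1, 3)), Mul(12, Rational(-1, 3))) = Add(Mul(Rational(1, 3), j), -4) = Add(-4, Mul(Rational(1, 3), j)))
Pow(Add(Function('k')(-5), 293), 2) = Pow(Add(Add(-4, Mul(Rational(1, 3), -5)), 293), 2) = Pow(Add(Add(-4, Rational(-5, 3)), 293), 2) = Pow(Add(Rational(-17, 3), 293), 2) = Pow(Rational(862, 3), 2) = Rational(743044, 9)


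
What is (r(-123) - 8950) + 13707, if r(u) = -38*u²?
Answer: -570145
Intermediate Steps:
(r(-123) - 8950) + 13707 = (-38*(-123)² - 8950) + 13707 = (-38*15129 - 8950) + 13707 = (-574902 - 8950) + 13707 = -583852 + 13707 = -570145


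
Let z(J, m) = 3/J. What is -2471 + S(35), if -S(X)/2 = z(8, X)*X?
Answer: -9989/4 ≈ -2497.3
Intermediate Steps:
S(X) = -3*X/4 (S(X) = -2*3/8*X = -2*3*(1/8)*X = -3*X/4)
-2471 + S(35) = -2471 - 3/4*35 = -2471 - 105/4 = -9989/4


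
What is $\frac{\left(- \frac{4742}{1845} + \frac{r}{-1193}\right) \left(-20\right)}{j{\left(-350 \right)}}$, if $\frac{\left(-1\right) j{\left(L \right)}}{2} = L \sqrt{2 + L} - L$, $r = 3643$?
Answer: $- \frac{1768363}{3840893325} - \frac{3536726 i \sqrt{87}}{3840893325} \approx -0.0004604 - 0.0085887 i$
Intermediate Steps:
$j{\left(L \right)} = 2 L - 2 L \sqrt{2 + L}$ ($j{\left(L \right)} = - 2 \left(L \sqrt{2 + L} - L\right) = - 2 \left(- L + L \sqrt{2 + L}\right) = 2 L - 2 L \sqrt{2 + L}$)
$\frac{\left(- \frac{4742}{1845} + \frac{r}{-1193}\right) \left(-20\right)}{j{\left(-350 \right)}} = \frac{\left(- \frac{4742}{1845} + \frac{3643}{-1193}\right) \left(-20\right)}{2 \left(-350\right) \left(1 - \sqrt{2 - 350}\right)} = \frac{\left(\left(-4742\right) \frac{1}{1845} + 3643 \left(- \frac{1}{1193}\right)\right) \left(-20\right)}{2 \left(-350\right) \left(1 - \sqrt{-348}\right)} = \frac{\left(- \frac{4742}{1845} - \frac{3643}{1193}\right) \left(-20\right)}{2 \left(-350\right) \left(1 - 2 i \sqrt{87}\right)} = \frac{\left(- \frac{12378541}{2201085}\right) \left(-20\right)}{2 \left(-350\right) \left(1 - 2 i \sqrt{87}\right)} = \frac{49514164}{440217 \left(-700 + 1400 i \sqrt{87}\right)}$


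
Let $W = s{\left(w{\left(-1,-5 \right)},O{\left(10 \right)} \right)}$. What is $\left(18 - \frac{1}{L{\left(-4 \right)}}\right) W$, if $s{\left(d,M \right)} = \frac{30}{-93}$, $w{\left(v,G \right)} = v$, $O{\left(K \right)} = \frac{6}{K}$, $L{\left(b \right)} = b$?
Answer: $- \frac{365}{62} \approx -5.8871$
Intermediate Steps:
$s{\left(d,M \right)} = - \frac{10}{31}$ ($s{\left(d,M \right)} = 30 \left(- \frac{1}{93}\right) = - \frac{10}{31}$)
$W = - \frac{10}{31} \approx -0.32258$
$\left(18 - \frac{1}{L{\left(-4 \right)}}\right) W = \left(18 - \frac{1}{-4}\right) \left(- \frac{10}{31}\right) = \left(18 - - \frac{1}{4}\right) \left(- \frac{10}{31}\right) = \left(18 + \frac{1}{4}\right) \left(- \frac{10}{31}\right) = \frac{73}{4} \left(- \frac{10}{31}\right) = - \frac{365}{62}$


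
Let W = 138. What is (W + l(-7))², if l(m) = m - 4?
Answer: 16129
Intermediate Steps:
l(m) = -4 + m
(W + l(-7))² = (138 + (-4 - 7))² = (138 - 11)² = 127² = 16129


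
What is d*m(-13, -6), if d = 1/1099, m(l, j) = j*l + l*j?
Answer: 156/1099 ≈ 0.14195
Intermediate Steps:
m(l, j) = 2*j*l (m(l, j) = j*l + j*l = 2*j*l)
d = 1/1099 ≈ 0.00090992
d*m(-13, -6) = (2*(-6)*(-13))/1099 = (1/1099)*156 = 156/1099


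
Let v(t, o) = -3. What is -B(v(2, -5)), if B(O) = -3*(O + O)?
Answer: -18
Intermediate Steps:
B(O) = -6*O
-B(v(2, -5)) = -(-6)*(-3) = -1*18 = -18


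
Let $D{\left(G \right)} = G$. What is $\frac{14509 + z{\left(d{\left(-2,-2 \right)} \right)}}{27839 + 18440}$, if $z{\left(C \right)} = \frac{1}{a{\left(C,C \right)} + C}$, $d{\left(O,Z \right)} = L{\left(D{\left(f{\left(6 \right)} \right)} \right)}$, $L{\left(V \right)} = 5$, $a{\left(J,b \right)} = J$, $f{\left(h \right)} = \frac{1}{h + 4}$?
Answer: $\frac{145091}{462790} \approx 0.31351$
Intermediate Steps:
$f{\left(h \right)} = \frac{1}{4 + h}$
$d{\left(O,Z \right)} = 5$
$z{\left(C \right)} = \frac{1}{2 C}$ ($z{\left(C \right)} = \frac{1}{C + C} = \frac{1}{2 C}$)
$\frac{14509 + z{\left(d{\left(-2,-2 \right)} \right)}}{27839 + 18440} = \frac{14509 + \frac{1}{2 \cdot 5}}{27839 + 18440} = \frac{14509 + \frac{1}{2} \cdot \frac{1}{5}}{46279} = \left(14509 + \frac{1}{10}\right) \frac{1}{46279} = \frac{145091}{10} \cdot \frac{1}{46279} = \frac{145091}{462790}$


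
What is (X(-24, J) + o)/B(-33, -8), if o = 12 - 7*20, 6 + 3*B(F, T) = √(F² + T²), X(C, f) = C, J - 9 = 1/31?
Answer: -2736/1117 - 456*√1153/1117 ≈ -16.311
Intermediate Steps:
J = 280/31 (J = 9 + 1/31 = 280/31 ≈ 9.0323)
B(F, T) = -2 + √(F² + T²)/3
o = -128 (o = 12 - 140 = -128)
(X(-24, J) + o)/B(-33, -8) = (-24 - 128)/(-2 + √((-33)² + (-8)²)/3) = -152/(-2 + √(1089 + 64)/3) = -152/(-2 + √1153/3)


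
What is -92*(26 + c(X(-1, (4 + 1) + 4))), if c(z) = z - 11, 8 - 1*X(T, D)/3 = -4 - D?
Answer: -7176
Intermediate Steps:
X(T, D) = 36 + 3*D (X(T, D) = 24 - 3*(-4 - D) = 24 + (12 + 3*D) = 36 + 3*D)
c(z) = -11 + z
-92*(26 + c(X(-1, (4 + 1) + 4))) = -92*(26 + (-11 + (36 + 3*((4 + 1) + 4)))) = -92*(26 + (-11 + (36 + 3*(5 + 4)))) = -92*(26 + (-11 + (36 + 3*9))) = -92*(26 + (-11 + (36 + 27))) = -92*(26 + (-11 + 63)) = -92*(26 + 52) = -92*78 = -7176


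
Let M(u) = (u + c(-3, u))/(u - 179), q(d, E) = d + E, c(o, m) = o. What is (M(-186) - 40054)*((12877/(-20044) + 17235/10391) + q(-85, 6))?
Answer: 237453851849777843/76021179460 ≈ 3.1235e+6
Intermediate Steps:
q(d, E) = E + d
M(u) = (-3 + u)/(-179 + u) (M(u) = (u - 3)/(u - 179) = (-3 + u)/(-179 + u))
(M(-186) - 40054)*((12877/(-20044) + 17235/10391) + q(-85, 6)) = ((-3 - 186)/(-179 - 186) - 40054)*((12877/(-20044) + 17235/10391) + (6 - 85)) = (-189/(-365) - 40054)*((12877*(-1/20044) + 17235*(1/10391)) - 79) = (-1/365*(-189) - 40054)*((-12877/20044 + 17235/10391) - 79) = (189/365 - 40054)*(211653433/208277204 - 79) = -14619521/365*(-16242245683/208277204) = 237453851849777843/76021179460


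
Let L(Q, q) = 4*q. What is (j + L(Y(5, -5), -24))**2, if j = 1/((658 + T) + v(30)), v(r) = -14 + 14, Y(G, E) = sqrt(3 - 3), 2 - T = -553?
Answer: 13559903809/1471369 ≈ 9215.8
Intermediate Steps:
T = 555 (T = 2 - 1*(-553) = 2 + 553 = 555)
Y(G, E) = 0 (Y(G, E) = sqrt(0) = 0)
v(r) = 0
j = 1/1213 (j = 1/((658 + 555) + 0) = 1/(1213 + 0) = 1/1213 ≈ 0.00082440)
(j + L(Y(5, -5), -24))**2 = (1/1213 + 4*(-24))**2 = (1/1213 - 96)**2 = (-116447/1213)**2 = 13559903809/1471369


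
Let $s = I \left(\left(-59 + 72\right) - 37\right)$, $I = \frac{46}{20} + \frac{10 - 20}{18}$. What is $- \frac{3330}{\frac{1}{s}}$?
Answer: $139416$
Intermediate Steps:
$I = \frac{157}{90}$ ($I = 46 \cdot \frac{1}{20} + \left(10 - 20\right) \frac{1}{18} = \frac{23}{10} - \frac{5}{9} = \frac{157}{90} \approx 1.7444$)
$s = - \frac{628}{15}$ ($s = \frac{157 \left(\left(-59 + 72\right) - 37\right)}{90} = \frac{157 \left(13 - 37\right)}{90} = \frac{157}{90} \left(-24\right) = - \frac{628}{15} \approx -41.867$)
$- \frac{3330}{\frac{1}{s}} = - \frac{3330}{\frac{1}{- \frac{628}{15}}} = - \frac{3330}{- \frac{15}{628}} = \left(-3330\right) \left(- \frac{628}{15}\right) = 139416$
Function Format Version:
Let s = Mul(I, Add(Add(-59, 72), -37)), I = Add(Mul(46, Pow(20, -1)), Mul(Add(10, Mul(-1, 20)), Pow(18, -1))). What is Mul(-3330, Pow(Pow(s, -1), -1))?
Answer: 139416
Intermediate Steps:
I = Rational(157, 90) (I = Add(Mul(46, Rational(1, 20)), Mul(Add(10, -20), Rational(1, 18))) = Add(Rational(23, 10), Mul(-10, Rational(1, 18))) = Add(Rational(23, 10), Rational(-5, 9)) = Rational(157, 90) ≈ 1.7444)
s = Rational(-628, 15) (s = Mul(Rational(157, 90), Add(Add(-59, 72), -37)) = Mul(Rational(157, 90), Add(13, -37)) = Mul(Rational(157, 90), -24) = Rational(-628, 15) ≈ -41.867)
Mul(-3330, Pow(Pow(s, -1), -1)) = Mul(-3330, Pow(Pow(Rational(-628, 15), -1), -1)) = Mul(-3330, Pow(Rational(-15, 628), -1)) = Mul(-3330, Rational(-628, 15)) = 139416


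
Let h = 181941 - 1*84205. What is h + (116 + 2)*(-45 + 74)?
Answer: 101158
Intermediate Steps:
h = 97736 (h = 181941 - 84205 = 97736)
h + (116 + 2)*(-45 + 74) = 97736 + (116 + 2)*(-45 + 74) = 97736 + 118*29 = 97736 + 3422 = 101158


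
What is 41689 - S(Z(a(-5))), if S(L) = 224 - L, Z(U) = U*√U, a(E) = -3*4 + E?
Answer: 41465 - 17*I*√17 ≈ 41465.0 - 70.093*I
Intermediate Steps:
a(E) = -12 + E
Z(U) = U^(3/2)
41689 - S(Z(a(-5))) = 41689 - (224 - (-12 - 5)^(3/2)) = 41689 - (224 - (-17)^(3/2)) = 41689 - (224 - (-17)*I*√17) = 41689 - (224 + 17*I*√17) = 41689 + (-224 - 17*I*√17) = 41465 - 17*I*√17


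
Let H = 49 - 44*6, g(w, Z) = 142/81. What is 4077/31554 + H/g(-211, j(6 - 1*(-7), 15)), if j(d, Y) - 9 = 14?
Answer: -15248166/124463 ≈ -122.51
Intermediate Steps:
j(d, Y) = 23 (j(d, Y) = 9 + 14 = 23)
g(w, Z) = 142/81 (g(w, Z) = 142*(1/81) = 142/81)
H = -215 (H = 49 - 264 = -215)
4077/31554 + H/g(-211, j(6 - 1*(-7), 15)) = 4077/31554 - 215/142/81 = 4077*(1/31554) - 215*81/142 = 453/3506 - 17415/142 = -15248166/124463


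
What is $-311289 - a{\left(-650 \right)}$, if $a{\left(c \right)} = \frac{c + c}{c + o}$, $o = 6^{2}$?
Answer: $- \frac{95566373}{307} \approx -3.1129 \cdot 10^{5}$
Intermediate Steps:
$o = 36$
$a{\left(c \right)} = \frac{2 c}{36 + c}$ ($a{\left(c \right)} = \frac{c + c}{c + 36} = \frac{2 c}{36 + c}$)
$-311289 - a{\left(-650 \right)} = -311289 - 2 \left(-650\right) \frac{1}{36 - 650} = -311289 - 2 \left(-650\right) \frac{1}{-614} = -311289 - 2 \left(-650\right) \left(- \frac{1}{614}\right) = -311289 - \frac{650}{307} = - \frac{95566373}{307}$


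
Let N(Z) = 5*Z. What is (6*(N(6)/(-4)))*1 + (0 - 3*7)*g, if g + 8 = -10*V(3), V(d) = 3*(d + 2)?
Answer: 3273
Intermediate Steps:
V(d) = 6 + 3*d (V(d) = 3*(2 + d) = 6 + 3*d)
g = -158 (g = -8 - 10*(6 + 3*3) = -8 - 10*(6 + 9) = -8 - 10*15 = -8 - 150 = -158)
(6*(N(6)/(-4)))*1 + (0 - 3*7)*g = (6*((5*6)/(-4)))*1 + (0 - 3*7)*(-158) = (6*(30*(-¼)))*1 + (0 - 21)*(-158) = (6*(-15/2))*1 - 21*(-158) = -45*1 + 3318 = -45 + 3318 = 3273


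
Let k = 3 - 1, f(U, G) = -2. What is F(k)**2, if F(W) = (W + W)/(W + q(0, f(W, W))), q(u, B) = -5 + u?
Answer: 16/9 ≈ 1.7778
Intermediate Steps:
k = 2
F(W) = 2*W/(-5 + W) (F(W) = (W + W)/(W + (-5 + 0)) = (2*W)/(W - 5) = (2*W)/(-5 + W) = 2*W/(-5 + W))
F(k)**2 = (2*2/(-5 + 2))**2 = (2*2/(-3))**2 = (2*2*(-1/3))**2 = (-4/3)**2 = 16/9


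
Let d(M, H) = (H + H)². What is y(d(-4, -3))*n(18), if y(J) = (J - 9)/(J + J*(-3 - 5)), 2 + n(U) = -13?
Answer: 45/28 ≈ 1.6071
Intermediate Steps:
n(U) = -15 (n(U) = -2 - 13 = -15)
d(M, H) = 4*H² (d(M, H) = (2*H)² = 4*H²)
y(J) = -(-9 + J)/(7*J) (y(J) = (-9 + J)/(J + J*(-8)) = (-9 + J)/(J - 8*J) = (-9 + J)/((-7*J)) = (-9 + J)*(-1/(7*J)) = -(-9 + J)/(7*J))
y(d(-4, -3))*n(18) = ((9 - 4*(-3)²)/(7*((4*(-3)²))))*(-15) = ((9 - 4*9)/(7*((4*9))))*(-15) = ((⅐)*(9 - 1*36)/36)*(-15) = ((⅐)*(1/36)*(9 - 36))*(-15) = ((⅐)*(1/36)*(-27))*(-15) = -3/28*(-15) = 45/28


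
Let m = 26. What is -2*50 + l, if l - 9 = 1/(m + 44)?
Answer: -6369/70 ≈ -90.986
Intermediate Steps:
l = 631/70 (l = 9 + 1/(26 + 44) = 9 + 1/70 = 631/70 ≈ 9.0143)
-2*50 + l = -2*50 + 631/70 = -100 + 631/70 = -6369/70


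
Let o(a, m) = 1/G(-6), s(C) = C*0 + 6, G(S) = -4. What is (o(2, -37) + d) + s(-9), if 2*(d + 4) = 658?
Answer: 1323/4 ≈ 330.75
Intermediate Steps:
d = 325 (d = -4 + (½)*658 = -4 + 329 = 325)
s(C) = 6 (s(C) = 0 + 6 = 6)
o(a, m) = -¼ (o(a, m) = 1/(-4) = -¼)
(o(2, -37) + d) + s(-9) = (-¼ + 325) + 6 = 1299/4 + 6 = 1323/4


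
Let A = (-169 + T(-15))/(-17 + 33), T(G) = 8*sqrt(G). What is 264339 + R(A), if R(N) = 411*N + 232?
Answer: 4163677/16 + 411*I*sqrt(15)/2 ≈ 2.6023e+5 + 795.9*I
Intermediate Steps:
A = -169/16 + I*sqrt(15)/2 (A = (-169 + 8*sqrt(-15))/(-17 + 33) = (-169 + 8*(I*sqrt(15)))/16 = (-169 + 8*I*sqrt(15))*(1/16) = -169/16 + I*sqrt(15)/2 ≈ -10.563 + 1.9365*I)
R(N) = 232 + 411*N
264339 + R(A) = 264339 + (232 + 411*(-169/16 + I*sqrt(15)/2)) = 264339 + (232 + (-69459/16 + 411*I*sqrt(15)/2)) = 264339 + (-65747/16 + 411*I*sqrt(15)/2) = 4163677/16 + 411*I*sqrt(15)/2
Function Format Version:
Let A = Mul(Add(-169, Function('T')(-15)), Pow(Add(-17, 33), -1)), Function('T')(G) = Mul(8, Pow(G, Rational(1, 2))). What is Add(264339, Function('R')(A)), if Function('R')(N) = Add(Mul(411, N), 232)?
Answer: Add(Rational(4163677, 16), Mul(Rational(411, 2), I, Pow(15, Rational(1, 2)))) ≈ Add(2.6023e+5, Mul(795.90, I))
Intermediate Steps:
A = Add(Rational(-169, 16), Mul(Rational(1, 2), I, Pow(15, Rational(1, 2)))) (A = Mul(Add(-169, Mul(8, Pow(-15, Rational(1, 2)))), Pow(Add(-17, 33), -1)) = Mul(Add(-169, Mul(8, Mul(I, Pow(15, Rational(1, 2))))), Pow(16, -1)) = Mul(Add(-169, Mul(8, I, Pow(15, Rational(1, 2)))), Rational(1, 16)) = Add(Rational(-169, 16), Mul(Rational(1, 2), I, Pow(15, Rational(1, 2)))) ≈ Add(-10.563, Mul(1.9365, I)))
Function('R')(N) = Add(232, Mul(411, N))
Add(264339, Function('R')(A)) = Add(264339, Add(232, Mul(411, Add(Rational(-169, 16), Mul(Rational(1, 2), I, Pow(15, Rational(1, 2))))))) = Add(264339, Add(232, Add(Rational(-69459, 16), Mul(Rational(411, 2), I, Pow(15, Rational(1, 2)))))) = Add(264339, Add(Rational(-65747, 16), Mul(Rational(411, 2), I, Pow(15, Rational(1, 2))))) = Add(Rational(4163677, 16), Mul(Rational(411, 2), I, Pow(15, Rational(1, 2))))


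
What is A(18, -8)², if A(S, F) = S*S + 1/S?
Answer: 34023889/324 ≈ 1.0501e+5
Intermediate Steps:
A(S, F) = 1/S + S² (A(S, F) = S² + 1/S = 1/S + S²)
A(18, -8)² = ((1 + 18³)/18)² = ((1 + 5832)/18)² = ((1/18)*5833)² = (5833/18)² = 34023889/324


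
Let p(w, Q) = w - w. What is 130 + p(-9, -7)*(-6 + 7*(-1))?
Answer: 130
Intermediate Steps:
p(w, Q) = 0
130 + p(-9, -7)*(-6 + 7*(-1)) = 130 + 0*(-6 + 7*(-1)) = 130 + 0*(-6 - 7) = 130 + 0*(-13) = 130 + 0 = 130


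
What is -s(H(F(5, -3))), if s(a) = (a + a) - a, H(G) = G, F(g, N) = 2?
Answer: -2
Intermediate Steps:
s(a) = a (s(a) = 2*a - a = a)
-s(H(F(5, -3))) = -1*2 = -2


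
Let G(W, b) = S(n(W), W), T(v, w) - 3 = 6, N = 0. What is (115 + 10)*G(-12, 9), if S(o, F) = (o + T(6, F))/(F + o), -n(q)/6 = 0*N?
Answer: -375/4 ≈ -93.750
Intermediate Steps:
T(v, w) = 9 (T(v, w) = 3 + 6 = 9)
n(q) = 0 (n(q) = -0*0 = -6*0 = 0)
S(o, F) = (9 + o)/(F + o) (S(o, F) = (o + 9)/(F + o) = (9 + o)/(F + o))
G(W, b) = 9/W (G(W, b) = (9 + 0)/(W + 0) = 9/W)
(115 + 10)*G(-12, 9) = (115 + 10)*(9/(-12)) = 125*(9*(-1/12)) = 125*(-¾) = -375/4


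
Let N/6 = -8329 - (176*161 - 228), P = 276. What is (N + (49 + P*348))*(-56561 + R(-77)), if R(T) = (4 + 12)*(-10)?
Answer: 6949740525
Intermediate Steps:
R(T) = -160 (R(T) = 16*(-10) = -160)
N = -218622 (N = 6*(-8329 - (176*161 - 228)) = 6*(-8329 - (28336 - 228)) = 6*(-8329 - 1*28108) = 6*(-8329 - 28108) = 6*(-36437) = -218622)
(N + (49 + P*348))*(-56561 + R(-77)) = (-218622 + (49 + 276*348))*(-56561 - 160) = (-218622 + (49 + 96048))*(-56721) = (-218622 + 96097)*(-56721) = -122525*(-56721) = 6949740525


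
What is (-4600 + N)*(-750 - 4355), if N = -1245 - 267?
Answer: 31201760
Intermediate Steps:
N = -1512
(-4600 + N)*(-750 - 4355) = (-4600 - 1512)*(-750 - 4355) = -6112*(-5105) = 31201760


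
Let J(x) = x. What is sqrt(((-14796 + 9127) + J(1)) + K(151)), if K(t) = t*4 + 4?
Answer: 2*I*sqrt(1265) ≈ 71.134*I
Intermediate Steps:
K(t) = 4 + 4*t (K(t) = 4*t + 4 = 4 + 4*t)
sqrt(((-14796 + 9127) + J(1)) + K(151)) = sqrt(((-14796 + 9127) + 1) + (4 + 4*151)) = sqrt((-5669 + 1) + (4 + 604)) = sqrt(-5668 + 608) = sqrt(-5060) = 2*I*sqrt(1265)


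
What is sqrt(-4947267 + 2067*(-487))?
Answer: 6*I*sqrt(165386) ≈ 2440.1*I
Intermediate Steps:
sqrt(-4947267 + 2067*(-487)) = sqrt(-4947267 - 1006629) = sqrt(-5953896) = 6*I*sqrt(165386)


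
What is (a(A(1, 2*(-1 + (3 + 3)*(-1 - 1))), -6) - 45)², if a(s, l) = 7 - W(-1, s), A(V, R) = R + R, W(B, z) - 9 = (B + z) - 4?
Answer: 100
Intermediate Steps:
W(B, z) = 5 + B + z (W(B, z) = 9 + ((B + z) - 4) = 9 + (-4 + B + z) = 5 + B + z)
A(V, R) = 2*R
a(s, l) = 3 - s (a(s, l) = 7 - (5 - 1 + s) = 7 - (4 + s) = 7 + (-4 - s) = 3 - s)
(a(A(1, 2*(-1 + (3 + 3)*(-1 - 1))), -6) - 45)² = ((3 - 2*2*(-1 + (3 + 3)*(-1 - 1))) - 45)² = ((3 - 2*2*(-1 + 6*(-2))) - 45)² = ((3 - 2*2*(-1 - 12)) - 45)² = ((3 - 2*2*(-13)) - 45)² = ((3 - 2*(-26)) - 45)² = ((3 - 1*(-52)) - 45)² = ((3 + 52) - 45)² = (55 - 45)² = 10² = 100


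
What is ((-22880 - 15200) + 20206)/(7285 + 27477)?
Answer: -8937/17381 ≈ -0.51418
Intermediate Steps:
((-22880 - 15200) + 20206)/(7285 + 27477) = (-38080 + 20206)/34762 = -17874*1/34762 = -8937/17381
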